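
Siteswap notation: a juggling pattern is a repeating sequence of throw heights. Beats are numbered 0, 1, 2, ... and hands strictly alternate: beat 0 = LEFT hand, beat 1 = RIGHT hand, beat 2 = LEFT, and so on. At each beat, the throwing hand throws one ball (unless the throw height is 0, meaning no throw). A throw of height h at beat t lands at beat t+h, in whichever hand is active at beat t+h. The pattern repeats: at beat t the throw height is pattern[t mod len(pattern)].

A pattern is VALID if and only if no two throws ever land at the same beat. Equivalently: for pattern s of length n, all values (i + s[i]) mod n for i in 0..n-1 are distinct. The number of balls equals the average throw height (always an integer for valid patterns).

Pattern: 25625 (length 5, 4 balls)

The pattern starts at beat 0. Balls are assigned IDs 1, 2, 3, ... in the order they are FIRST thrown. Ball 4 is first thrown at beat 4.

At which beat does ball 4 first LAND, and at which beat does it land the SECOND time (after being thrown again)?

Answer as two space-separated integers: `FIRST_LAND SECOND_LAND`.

Answer: 9 14

Derivation:
Beat 0 (L): throw ball1 h=2 -> lands@2:L; in-air after throw: [b1@2:L]
Beat 1 (R): throw ball2 h=5 -> lands@6:L; in-air after throw: [b1@2:L b2@6:L]
Beat 2 (L): throw ball1 h=6 -> lands@8:L; in-air after throw: [b2@6:L b1@8:L]
Beat 3 (R): throw ball3 h=2 -> lands@5:R; in-air after throw: [b3@5:R b2@6:L b1@8:L]
Beat 4 (L): throw ball4 h=5 -> lands@9:R; in-air after throw: [b3@5:R b2@6:L b1@8:L b4@9:R]
Beat 5 (R): throw ball3 h=2 -> lands@7:R; in-air after throw: [b2@6:L b3@7:R b1@8:L b4@9:R]
Beat 6 (L): throw ball2 h=5 -> lands@11:R; in-air after throw: [b3@7:R b1@8:L b4@9:R b2@11:R]
Beat 7 (R): throw ball3 h=6 -> lands@13:R; in-air after throw: [b1@8:L b4@9:R b2@11:R b3@13:R]
Beat 8 (L): throw ball1 h=2 -> lands@10:L; in-air after throw: [b4@9:R b1@10:L b2@11:R b3@13:R]
Beat 9 (R): throw ball4 h=5 -> lands@14:L; in-air after throw: [b1@10:L b2@11:R b3@13:R b4@14:L]
Beat 10 (L): throw ball1 h=2 -> lands@12:L; in-air after throw: [b2@11:R b1@12:L b3@13:R b4@14:L]
Beat 11 (R): throw ball2 h=5 -> lands@16:L; in-air after throw: [b1@12:L b3@13:R b4@14:L b2@16:L]
Beat 12 (L): throw ball1 h=6 -> lands@18:L; in-air after throw: [b3@13:R b4@14:L b2@16:L b1@18:L]
Beat 13 (R): throw ball3 h=2 -> lands@15:R; in-air after throw: [b4@14:L b3@15:R b2@16:L b1@18:L]
Beat 14 (L): throw ball4 h=5 -> lands@19:R; in-air after throw: [b3@15:R b2@16:L b1@18:L b4@19:R]
Ball 4: thrown@4 h=5 -> first land @9; rethrown@9 h=5 -> second land @14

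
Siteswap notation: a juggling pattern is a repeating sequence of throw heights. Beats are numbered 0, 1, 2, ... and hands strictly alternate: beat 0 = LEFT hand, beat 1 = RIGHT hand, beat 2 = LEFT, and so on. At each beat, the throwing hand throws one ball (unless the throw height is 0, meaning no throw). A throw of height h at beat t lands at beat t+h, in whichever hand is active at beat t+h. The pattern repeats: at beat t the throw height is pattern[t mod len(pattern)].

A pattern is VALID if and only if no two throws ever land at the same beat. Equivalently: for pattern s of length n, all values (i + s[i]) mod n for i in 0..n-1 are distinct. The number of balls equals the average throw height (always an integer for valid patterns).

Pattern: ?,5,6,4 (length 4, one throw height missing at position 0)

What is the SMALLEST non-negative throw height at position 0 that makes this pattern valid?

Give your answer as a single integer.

i=0: s[i]=? (unknown)
i=1: (1 + 5) mod 4 = 2
i=2: (2 + 6) mod 4 = 0
i=3: (3 + 4) mod 4 = 3
Known residues: [0, 2, 3]; need a permutation of 0..3, so missing residue r = 1
Need (0 + s) mod 4 = 1; smallest s = (1 - 0) mod 4 = 1

Answer: 1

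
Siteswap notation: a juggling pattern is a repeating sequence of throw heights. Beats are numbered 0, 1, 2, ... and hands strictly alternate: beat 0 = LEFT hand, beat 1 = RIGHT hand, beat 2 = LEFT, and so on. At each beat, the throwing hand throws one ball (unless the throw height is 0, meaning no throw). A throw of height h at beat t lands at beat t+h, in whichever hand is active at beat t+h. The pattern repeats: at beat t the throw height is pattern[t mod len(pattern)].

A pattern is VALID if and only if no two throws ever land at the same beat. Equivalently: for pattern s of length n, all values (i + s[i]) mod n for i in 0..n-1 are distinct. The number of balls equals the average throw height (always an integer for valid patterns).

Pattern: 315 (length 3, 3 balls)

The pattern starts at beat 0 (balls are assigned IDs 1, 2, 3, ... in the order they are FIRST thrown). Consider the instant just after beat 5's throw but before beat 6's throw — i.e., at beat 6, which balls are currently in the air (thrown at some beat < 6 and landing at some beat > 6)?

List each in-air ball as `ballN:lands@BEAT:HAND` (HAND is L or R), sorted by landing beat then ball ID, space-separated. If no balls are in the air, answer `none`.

Answer: ball2:lands@7:R ball3:lands@10:L

Derivation:
Beat 0 (L): throw ball1 h=3 -> lands@3:R; in-air after throw: [b1@3:R]
Beat 1 (R): throw ball2 h=1 -> lands@2:L; in-air after throw: [b2@2:L b1@3:R]
Beat 2 (L): throw ball2 h=5 -> lands@7:R; in-air after throw: [b1@3:R b2@7:R]
Beat 3 (R): throw ball1 h=3 -> lands@6:L; in-air after throw: [b1@6:L b2@7:R]
Beat 4 (L): throw ball3 h=1 -> lands@5:R; in-air after throw: [b3@5:R b1@6:L b2@7:R]
Beat 5 (R): throw ball3 h=5 -> lands@10:L; in-air after throw: [b1@6:L b2@7:R b3@10:L]
Beat 6 (L): throw ball1 h=3 -> lands@9:R; in-air after throw: [b2@7:R b1@9:R b3@10:L]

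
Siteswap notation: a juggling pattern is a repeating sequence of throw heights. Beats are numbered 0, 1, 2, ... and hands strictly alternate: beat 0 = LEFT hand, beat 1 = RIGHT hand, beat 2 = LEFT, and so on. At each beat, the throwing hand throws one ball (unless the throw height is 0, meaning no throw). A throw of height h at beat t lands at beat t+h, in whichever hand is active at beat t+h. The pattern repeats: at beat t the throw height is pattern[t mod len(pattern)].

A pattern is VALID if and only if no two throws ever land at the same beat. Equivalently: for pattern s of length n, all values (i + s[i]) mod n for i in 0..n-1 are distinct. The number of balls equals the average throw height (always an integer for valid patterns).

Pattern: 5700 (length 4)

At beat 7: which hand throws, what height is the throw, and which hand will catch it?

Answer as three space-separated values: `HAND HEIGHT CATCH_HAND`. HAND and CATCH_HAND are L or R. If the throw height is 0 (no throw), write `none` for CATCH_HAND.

Answer: R 0 none

Derivation:
Beat 7: 7 mod 2 = 1, so hand = R
Throw height = pattern[7 mod 4] = pattern[3] = 0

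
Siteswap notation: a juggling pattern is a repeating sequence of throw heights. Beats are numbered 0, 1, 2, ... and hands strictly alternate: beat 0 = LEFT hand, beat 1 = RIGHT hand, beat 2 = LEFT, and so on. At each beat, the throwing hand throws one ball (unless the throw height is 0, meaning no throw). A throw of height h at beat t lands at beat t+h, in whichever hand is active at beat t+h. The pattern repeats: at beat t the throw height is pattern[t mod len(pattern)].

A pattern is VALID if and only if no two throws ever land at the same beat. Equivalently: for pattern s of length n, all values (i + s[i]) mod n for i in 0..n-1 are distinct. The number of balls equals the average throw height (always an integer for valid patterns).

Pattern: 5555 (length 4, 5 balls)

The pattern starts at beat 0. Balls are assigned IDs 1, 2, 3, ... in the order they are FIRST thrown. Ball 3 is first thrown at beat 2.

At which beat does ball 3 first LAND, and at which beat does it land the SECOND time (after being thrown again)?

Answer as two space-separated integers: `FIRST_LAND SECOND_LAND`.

Beat 0 (L): throw ball1 h=5 -> lands@5:R; in-air after throw: [b1@5:R]
Beat 1 (R): throw ball2 h=5 -> lands@6:L; in-air after throw: [b1@5:R b2@6:L]
Beat 2 (L): throw ball3 h=5 -> lands@7:R; in-air after throw: [b1@5:R b2@6:L b3@7:R]
Beat 3 (R): throw ball4 h=5 -> lands@8:L; in-air after throw: [b1@5:R b2@6:L b3@7:R b4@8:L]
Beat 4 (L): throw ball5 h=5 -> lands@9:R; in-air after throw: [b1@5:R b2@6:L b3@7:R b4@8:L b5@9:R]
Beat 5 (R): throw ball1 h=5 -> lands@10:L; in-air after throw: [b2@6:L b3@7:R b4@8:L b5@9:R b1@10:L]
Beat 6 (L): throw ball2 h=5 -> lands@11:R; in-air after throw: [b3@7:R b4@8:L b5@9:R b1@10:L b2@11:R]
Beat 7 (R): throw ball3 h=5 -> lands@12:L; in-air after throw: [b4@8:L b5@9:R b1@10:L b2@11:R b3@12:L]
Beat 8 (L): throw ball4 h=5 -> lands@13:R; in-air after throw: [b5@9:R b1@10:L b2@11:R b3@12:L b4@13:R]
Beat 9 (R): throw ball5 h=5 -> lands@14:L; in-air after throw: [b1@10:L b2@11:R b3@12:L b4@13:R b5@14:L]
Beat 10 (L): throw ball1 h=5 -> lands@15:R; in-air after throw: [b2@11:R b3@12:L b4@13:R b5@14:L b1@15:R]
Beat 11 (R): throw ball2 h=5 -> lands@16:L; in-air after throw: [b3@12:L b4@13:R b5@14:L b1@15:R b2@16:L]
Beat 12 (L): throw ball3 h=5 -> lands@17:R; in-air after throw: [b4@13:R b5@14:L b1@15:R b2@16:L b3@17:R]
Ball 3: thrown@2 h=5 -> first land @7; rethrown@7 h=5 -> second land @12

Answer: 7 12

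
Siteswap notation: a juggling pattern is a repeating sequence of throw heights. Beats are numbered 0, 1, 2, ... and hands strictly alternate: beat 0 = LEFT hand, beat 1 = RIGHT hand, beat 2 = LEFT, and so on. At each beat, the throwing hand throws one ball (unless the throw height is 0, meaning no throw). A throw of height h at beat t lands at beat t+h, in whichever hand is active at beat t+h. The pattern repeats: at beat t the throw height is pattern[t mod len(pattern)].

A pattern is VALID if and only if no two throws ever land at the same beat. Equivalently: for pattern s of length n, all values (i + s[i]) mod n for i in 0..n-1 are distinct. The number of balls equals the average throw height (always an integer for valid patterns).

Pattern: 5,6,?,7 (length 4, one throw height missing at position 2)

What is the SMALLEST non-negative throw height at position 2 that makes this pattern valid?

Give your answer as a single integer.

i=0: (0 + 5) mod 4 = 1
i=1: (1 + 6) mod 4 = 3
i=2: s[i]=? (unknown)
i=3: (3 + 7) mod 4 = 2
Known residues: [1, 2, 3]; need a permutation of 0..3, so missing residue r = 0
Need (2 + s) mod 4 = 0; smallest s = (0 - 2) mod 4 = 2

Answer: 2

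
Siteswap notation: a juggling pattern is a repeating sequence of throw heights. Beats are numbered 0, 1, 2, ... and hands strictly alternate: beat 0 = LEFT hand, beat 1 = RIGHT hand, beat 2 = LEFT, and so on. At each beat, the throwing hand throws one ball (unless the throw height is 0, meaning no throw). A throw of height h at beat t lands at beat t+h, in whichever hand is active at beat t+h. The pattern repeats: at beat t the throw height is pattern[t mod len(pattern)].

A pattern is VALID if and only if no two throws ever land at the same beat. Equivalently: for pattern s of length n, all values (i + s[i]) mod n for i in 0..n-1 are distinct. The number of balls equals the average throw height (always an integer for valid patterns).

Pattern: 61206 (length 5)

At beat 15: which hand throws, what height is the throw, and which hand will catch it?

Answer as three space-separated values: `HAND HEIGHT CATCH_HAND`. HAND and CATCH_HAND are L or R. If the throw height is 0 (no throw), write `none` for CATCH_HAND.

Answer: R 6 R

Derivation:
Beat 15: 15 mod 2 = 1, so hand = R
Throw height = pattern[15 mod 5] = pattern[0] = 6
Lands at beat 15+6=21, 21 mod 2 = 1, so catch hand = R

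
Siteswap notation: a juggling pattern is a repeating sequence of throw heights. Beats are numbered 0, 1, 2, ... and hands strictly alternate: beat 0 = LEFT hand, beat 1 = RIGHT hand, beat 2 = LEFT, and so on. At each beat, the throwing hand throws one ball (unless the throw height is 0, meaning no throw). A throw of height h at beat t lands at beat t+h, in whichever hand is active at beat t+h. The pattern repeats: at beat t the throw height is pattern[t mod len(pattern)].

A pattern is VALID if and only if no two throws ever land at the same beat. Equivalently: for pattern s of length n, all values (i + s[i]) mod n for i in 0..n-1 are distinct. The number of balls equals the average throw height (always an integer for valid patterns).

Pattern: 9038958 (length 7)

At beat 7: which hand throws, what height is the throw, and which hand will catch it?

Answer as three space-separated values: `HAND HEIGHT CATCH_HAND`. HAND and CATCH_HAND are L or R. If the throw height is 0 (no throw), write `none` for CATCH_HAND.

Beat 7: 7 mod 2 = 1, so hand = R
Throw height = pattern[7 mod 7] = pattern[0] = 9
Lands at beat 7+9=16, 16 mod 2 = 0, so catch hand = L

Answer: R 9 L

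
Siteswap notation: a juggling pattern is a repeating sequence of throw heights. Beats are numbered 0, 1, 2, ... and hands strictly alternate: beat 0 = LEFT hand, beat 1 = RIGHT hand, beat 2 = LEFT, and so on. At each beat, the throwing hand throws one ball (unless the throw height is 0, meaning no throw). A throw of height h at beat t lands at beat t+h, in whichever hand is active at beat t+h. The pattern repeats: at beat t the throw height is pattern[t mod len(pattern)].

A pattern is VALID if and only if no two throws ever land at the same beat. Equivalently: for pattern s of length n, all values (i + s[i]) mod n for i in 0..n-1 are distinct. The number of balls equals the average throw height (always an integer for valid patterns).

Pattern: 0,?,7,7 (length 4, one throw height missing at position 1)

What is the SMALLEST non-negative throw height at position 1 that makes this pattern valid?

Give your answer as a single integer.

i=0: (0 + 0) mod 4 = 0
i=1: s[i]=? (unknown)
i=2: (2 + 7) mod 4 = 1
i=3: (3 + 7) mod 4 = 2
Known residues: [0, 1, 2]; need a permutation of 0..3, so missing residue r = 3
Need (1 + s) mod 4 = 3; smallest s = (3 - 1) mod 4 = 2

Answer: 2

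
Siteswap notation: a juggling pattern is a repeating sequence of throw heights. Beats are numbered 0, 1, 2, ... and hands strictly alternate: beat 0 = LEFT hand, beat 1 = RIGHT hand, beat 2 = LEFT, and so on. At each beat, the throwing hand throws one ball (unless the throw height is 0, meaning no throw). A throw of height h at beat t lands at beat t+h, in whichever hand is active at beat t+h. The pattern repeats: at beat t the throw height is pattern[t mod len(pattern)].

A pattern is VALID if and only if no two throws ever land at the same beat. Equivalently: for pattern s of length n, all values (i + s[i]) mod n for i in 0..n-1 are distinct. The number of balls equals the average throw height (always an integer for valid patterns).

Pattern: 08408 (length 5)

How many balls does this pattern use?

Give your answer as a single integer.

Answer: 4

Derivation:
Pattern = [0, 8, 4, 0, 8], length n = 5
  position 0: throw height = 0, running sum = 0
  position 1: throw height = 8, running sum = 8
  position 2: throw height = 4, running sum = 12
  position 3: throw height = 0, running sum = 12
  position 4: throw height = 8, running sum = 20
Total sum = 20; balls = sum / n = 20 / 5 = 4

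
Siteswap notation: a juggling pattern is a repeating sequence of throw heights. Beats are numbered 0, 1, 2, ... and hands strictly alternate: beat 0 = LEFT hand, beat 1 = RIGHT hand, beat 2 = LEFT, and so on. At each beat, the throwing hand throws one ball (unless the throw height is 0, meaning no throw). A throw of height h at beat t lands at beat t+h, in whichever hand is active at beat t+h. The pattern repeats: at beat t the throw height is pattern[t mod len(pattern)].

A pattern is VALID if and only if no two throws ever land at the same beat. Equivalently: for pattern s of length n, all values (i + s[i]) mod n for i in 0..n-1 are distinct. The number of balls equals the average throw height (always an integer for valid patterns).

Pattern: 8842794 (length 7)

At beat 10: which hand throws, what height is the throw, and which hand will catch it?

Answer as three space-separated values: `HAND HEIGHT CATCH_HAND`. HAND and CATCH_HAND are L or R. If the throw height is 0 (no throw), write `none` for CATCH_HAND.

Beat 10: 10 mod 2 = 0, so hand = L
Throw height = pattern[10 mod 7] = pattern[3] = 2
Lands at beat 10+2=12, 12 mod 2 = 0, so catch hand = L

Answer: L 2 L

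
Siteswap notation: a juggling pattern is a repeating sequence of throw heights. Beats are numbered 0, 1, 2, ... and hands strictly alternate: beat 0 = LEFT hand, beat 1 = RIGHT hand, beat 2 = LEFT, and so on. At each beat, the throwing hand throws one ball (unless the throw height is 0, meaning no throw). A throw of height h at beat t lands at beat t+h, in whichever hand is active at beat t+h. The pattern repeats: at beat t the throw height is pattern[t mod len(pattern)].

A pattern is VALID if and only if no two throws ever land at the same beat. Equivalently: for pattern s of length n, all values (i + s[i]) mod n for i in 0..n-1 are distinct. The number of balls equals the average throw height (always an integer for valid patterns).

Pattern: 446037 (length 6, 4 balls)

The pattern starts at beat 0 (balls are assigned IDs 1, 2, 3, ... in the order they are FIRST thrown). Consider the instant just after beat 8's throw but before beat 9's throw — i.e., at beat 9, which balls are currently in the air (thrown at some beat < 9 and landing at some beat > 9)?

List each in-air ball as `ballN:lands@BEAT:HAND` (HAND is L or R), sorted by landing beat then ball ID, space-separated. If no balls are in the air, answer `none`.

Beat 0 (L): throw ball1 h=4 -> lands@4:L; in-air after throw: [b1@4:L]
Beat 1 (R): throw ball2 h=4 -> lands@5:R; in-air after throw: [b1@4:L b2@5:R]
Beat 2 (L): throw ball3 h=6 -> lands@8:L; in-air after throw: [b1@4:L b2@5:R b3@8:L]
Beat 4 (L): throw ball1 h=3 -> lands@7:R; in-air after throw: [b2@5:R b1@7:R b3@8:L]
Beat 5 (R): throw ball2 h=7 -> lands@12:L; in-air after throw: [b1@7:R b3@8:L b2@12:L]
Beat 6 (L): throw ball4 h=4 -> lands@10:L; in-air after throw: [b1@7:R b3@8:L b4@10:L b2@12:L]
Beat 7 (R): throw ball1 h=4 -> lands@11:R; in-air after throw: [b3@8:L b4@10:L b1@11:R b2@12:L]
Beat 8 (L): throw ball3 h=6 -> lands@14:L; in-air after throw: [b4@10:L b1@11:R b2@12:L b3@14:L]

Answer: ball4:lands@10:L ball1:lands@11:R ball2:lands@12:L ball3:lands@14:L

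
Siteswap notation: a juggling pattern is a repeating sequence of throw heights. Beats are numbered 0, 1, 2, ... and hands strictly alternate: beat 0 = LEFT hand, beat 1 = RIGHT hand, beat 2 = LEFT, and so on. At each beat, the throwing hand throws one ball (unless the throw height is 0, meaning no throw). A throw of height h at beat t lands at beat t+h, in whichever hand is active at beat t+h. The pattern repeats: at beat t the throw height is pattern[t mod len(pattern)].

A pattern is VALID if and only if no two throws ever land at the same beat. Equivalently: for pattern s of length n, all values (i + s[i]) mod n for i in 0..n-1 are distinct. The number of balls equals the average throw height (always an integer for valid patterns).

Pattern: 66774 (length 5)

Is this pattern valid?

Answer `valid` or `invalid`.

Answer: valid

Derivation:
i=0: (i + s[i]) mod n = (0 + 6) mod 5 = 1
i=1: (i + s[i]) mod n = (1 + 6) mod 5 = 2
i=2: (i + s[i]) mod n = (2 + 7) mod 5 = 4
i=3: (i + s[i]) mod n = (3 + 7) mod 5 = 0
i=4: (i + s[i]) mod n = (4 + 4) mod 5 = 3
Residues: [1, 2, 4, 0, 3], distinct: True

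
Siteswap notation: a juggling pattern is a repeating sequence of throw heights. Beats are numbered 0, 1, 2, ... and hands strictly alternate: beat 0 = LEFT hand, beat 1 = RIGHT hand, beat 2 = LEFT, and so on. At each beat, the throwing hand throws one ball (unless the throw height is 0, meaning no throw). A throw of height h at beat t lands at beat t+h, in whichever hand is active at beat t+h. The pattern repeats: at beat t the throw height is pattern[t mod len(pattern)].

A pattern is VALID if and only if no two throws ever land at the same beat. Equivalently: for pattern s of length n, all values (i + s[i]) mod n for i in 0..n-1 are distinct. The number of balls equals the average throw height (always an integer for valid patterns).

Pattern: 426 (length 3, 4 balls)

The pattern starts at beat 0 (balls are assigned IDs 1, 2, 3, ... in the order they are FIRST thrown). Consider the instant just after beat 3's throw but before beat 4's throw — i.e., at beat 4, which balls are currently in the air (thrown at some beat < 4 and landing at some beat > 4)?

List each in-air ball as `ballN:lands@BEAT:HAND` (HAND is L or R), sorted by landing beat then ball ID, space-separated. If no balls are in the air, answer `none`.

Beat 0 (L): throw ball1 h=4 -> lands@4:L; in-air after throw: [b1@4:L]
Beat 1 (R): throw ball2 h=2 -> lands@3:R; in-air after throw: [b2@3:R b1@4:L]
Beat 2 (L): throw ball3 h=6 -> lands@8:L; in-air after throw: [b2@3:R b1@4:L b3@8:L]
Beat 3 (R): throw ball2 h=4 -> lands@7:R; in-air after throw: [b1@4:L b2@7:R b3@8:L]
Beat 4 (L): throw ball1 h=2 -> lands@6:L; in-air after throw: [b1@6:L b2@7:R b3@8:L]

Answer: ball2:lands@7:R ball3:lands@8:L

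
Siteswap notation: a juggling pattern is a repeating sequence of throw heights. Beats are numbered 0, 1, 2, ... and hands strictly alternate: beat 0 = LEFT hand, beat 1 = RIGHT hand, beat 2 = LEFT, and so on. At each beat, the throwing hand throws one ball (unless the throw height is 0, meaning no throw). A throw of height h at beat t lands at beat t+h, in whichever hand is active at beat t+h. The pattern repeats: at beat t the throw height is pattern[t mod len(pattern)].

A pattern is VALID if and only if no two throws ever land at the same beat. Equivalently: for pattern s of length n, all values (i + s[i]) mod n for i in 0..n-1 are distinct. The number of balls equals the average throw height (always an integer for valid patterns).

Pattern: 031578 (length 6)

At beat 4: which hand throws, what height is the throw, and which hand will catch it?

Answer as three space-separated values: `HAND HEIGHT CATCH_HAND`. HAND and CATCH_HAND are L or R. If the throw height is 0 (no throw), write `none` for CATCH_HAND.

Beat 4: 4 mod 2 = 0, so hand = L
Throw height = pattern[4 mod 6] = pattern[4] = 7
Lands at beat 4+7=11, 11 mod 2 = 1, so catch hand = R

Answer: L 7 R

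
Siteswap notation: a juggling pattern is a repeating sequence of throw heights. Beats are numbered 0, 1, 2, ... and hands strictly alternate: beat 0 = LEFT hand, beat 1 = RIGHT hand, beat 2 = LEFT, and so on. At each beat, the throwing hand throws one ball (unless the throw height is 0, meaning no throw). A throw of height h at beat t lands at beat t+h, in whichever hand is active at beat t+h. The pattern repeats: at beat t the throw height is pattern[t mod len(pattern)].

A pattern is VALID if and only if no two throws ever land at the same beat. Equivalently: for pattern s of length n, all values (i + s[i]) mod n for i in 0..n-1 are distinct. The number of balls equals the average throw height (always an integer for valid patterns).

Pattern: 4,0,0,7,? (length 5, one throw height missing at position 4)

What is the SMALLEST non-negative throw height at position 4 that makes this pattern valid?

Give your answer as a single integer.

i=0: (0 + 4) mod 5 = 4
i=1: (1 + 0) mod 5 = 1
i=2: (2 + 0) mod 5 = 2
i=3: (3 + 7) mod 5 = 0
i=4: s[i]=? (unknown)
Known residues: [0, 1, 2, 4]; need a permutation of 0..4, so missing residue r = 3
Need (4 + s) mod 5 = 3; smallest s = (3 - 4) mod 5 = 4

Answer: 4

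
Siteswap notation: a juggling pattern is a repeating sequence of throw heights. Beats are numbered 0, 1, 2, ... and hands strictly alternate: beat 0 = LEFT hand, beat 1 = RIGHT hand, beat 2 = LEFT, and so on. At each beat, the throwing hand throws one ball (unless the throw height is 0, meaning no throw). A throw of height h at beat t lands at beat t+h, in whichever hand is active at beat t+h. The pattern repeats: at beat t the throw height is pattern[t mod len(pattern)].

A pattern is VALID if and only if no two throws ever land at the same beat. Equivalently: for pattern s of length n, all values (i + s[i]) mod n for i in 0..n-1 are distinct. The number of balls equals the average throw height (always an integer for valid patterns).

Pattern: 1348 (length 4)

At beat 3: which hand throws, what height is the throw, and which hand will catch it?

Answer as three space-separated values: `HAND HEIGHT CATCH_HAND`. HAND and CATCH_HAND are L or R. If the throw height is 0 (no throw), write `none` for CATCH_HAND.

Answer: R 8 R

Derivation:
Beat 3: 3 mod 2 = 1, so hand = R
Throw height = pattern[3 mod 4] = pattern[3] = 8
Lands at beat 3+8=11, 11 mod 2 = 1, so catch hand = R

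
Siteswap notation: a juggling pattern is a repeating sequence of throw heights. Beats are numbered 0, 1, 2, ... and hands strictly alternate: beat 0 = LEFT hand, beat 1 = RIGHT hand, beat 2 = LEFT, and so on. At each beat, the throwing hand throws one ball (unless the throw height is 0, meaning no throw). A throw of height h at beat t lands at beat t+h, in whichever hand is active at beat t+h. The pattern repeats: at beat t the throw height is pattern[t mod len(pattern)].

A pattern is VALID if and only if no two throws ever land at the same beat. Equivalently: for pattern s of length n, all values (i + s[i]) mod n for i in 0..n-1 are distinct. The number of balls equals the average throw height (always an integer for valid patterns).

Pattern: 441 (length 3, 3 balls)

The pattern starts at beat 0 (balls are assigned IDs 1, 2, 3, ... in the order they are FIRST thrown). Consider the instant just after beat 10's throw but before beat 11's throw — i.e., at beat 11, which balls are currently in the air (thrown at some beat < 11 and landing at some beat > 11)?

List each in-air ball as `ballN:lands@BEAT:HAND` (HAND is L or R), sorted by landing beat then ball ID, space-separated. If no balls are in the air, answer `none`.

Beat 0 (L): throw ball1 h=4 -> lands@4:L; in-air after throw: [b1@4:L]
Beat 1 (R): throw ball2 h=4 -> lands@5:R; in-air after throw: [b1@4:L b2@5:R]
Beat 2 (L): throw ball3 h=1 -> lands@3:R; in-air after throw: [b3@3:R b1@4:L b2@5:R]
Beat 3 (R): throw ball3 h=4 -> lands@7:R; in-air after throw: [b1@4:L b2@5:R b3@7:R]
Beat 4 (L): throw ball1 h=4 -> lands@8:L; in-air after throw: [b2@5:R b3@7:R b1@8:L]
Beat 5 (R): throw ball2 h=1 -> lands@6:L; in-air after throw: [b2@6:L b3@7:R b1@8:L]
Beat 6 (L): throw ball2 h=4 -> lands@10:L; in-air after throw: [b3@7:R b1@8:L b2@10:L]
Beat 7 (R): throw ball3 h=4 -> lands@11:R; in-air after throw: [b1@8:L b2@10:L b3@11:R]
Beat 8 (L): throw ball1 h=1 -> lands@9:R; in-air after throw: [b1@9:R b2@10:L b3@11:R]
Beat 9 (R): throw ball1 h=4 -> lands@13:R; in-air after throw: [b2@10:L b3@11:R b1@13:R]
Beat 10 (L): throw ball2 h=4 -> lands@14:L; in-air after throw: [b3@11:R b1@13:R b2@14:L]
Beat 11 (R): throw ball3 h=1 -> lands@12:L; in-air after throw: [b3@12:L b1@13:R b2@14:L]

Answer: ball1:lands@13:R ball2:lands@14:L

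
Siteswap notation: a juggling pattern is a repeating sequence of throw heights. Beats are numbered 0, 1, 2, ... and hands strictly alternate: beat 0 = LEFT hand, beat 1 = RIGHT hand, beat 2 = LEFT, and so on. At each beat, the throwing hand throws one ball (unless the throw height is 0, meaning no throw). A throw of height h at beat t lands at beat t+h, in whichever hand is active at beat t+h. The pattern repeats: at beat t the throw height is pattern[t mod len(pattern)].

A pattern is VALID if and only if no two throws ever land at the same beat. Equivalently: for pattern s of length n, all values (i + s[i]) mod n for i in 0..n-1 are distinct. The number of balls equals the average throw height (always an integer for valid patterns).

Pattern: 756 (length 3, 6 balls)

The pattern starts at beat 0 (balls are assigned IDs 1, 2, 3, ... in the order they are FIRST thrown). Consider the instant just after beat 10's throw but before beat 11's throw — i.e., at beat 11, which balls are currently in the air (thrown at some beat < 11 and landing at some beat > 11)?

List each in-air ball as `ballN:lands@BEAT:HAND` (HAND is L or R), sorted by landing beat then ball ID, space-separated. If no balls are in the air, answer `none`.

Answer: ball1:lands@12:L ball2:lands@13:R ball3:lands@14:L ball4:lands@15:R ball5:lands@16:L

Derivation:
Beat 0 (L): throw ball1 h=7 -> lands@7:R; in-air after throw: [b1@7:R]
Beat 1 (R): throw ball2 h=5 -> lands@6:L; in-air after throw: [b2@6:L b1@7:R]
Beat 2 (L): throw ball3 h=6 -> lands@8:L; in-air after throw: [b2@6:L b1@7:R b3@8:L]
Beat 3 (R): throw ball4 h=7 -> lands@10:L; in-air after throw: [b2@6:L b1@7:R b3@8:L b4@10:L]
Beat 4 (L): throw ball5 h=5 -> lands@9:R; in-air after throw: [b2@6:L b1@7:R b3@8:L b5@9:R b4@10:L]
Beat 5 (R): throw ball6 h=6 -> lands@11:R; in-air after throw: [b2@6:L b1@7:R b3@8:L b5@9:R b4@10:L b6@11:R]
Beat 6 (L): throw ball2 h=7 -> lands@13:R; in-air after throw: [b1@7:R b3@8:L b5@9:R b4@10:L b6@11:R b2@13:R]
Beat 7 (R): throw ball1 h=5 -> lands@12:L; in-air after throw: [b3@8:L b5@9:R b4@10:L b6@11:R b1@12:L b2@13:R]
Beat 8 (L): throw ball3 h=6 -> lands@14:L; in-air after throw: [b5@9:R b4@10:L b6@11:R b1@12:L b2@13:R b3@14:L]
Beat 9 (R): throw ball5 h=7 -> lands@16:L; in-air after throw: [b4@10:L b6@11:R b1@12:L b2@13:R b3@14:L b5@16:L]
Beat 10 (L): throw ball4 h=5 -> lands@15:R; in-air after throw: [b6@11:R b1@12:L b2@13:R b3@14:L b4@15:R b5@16:L]
Beat 11 (R): throw ball6 h=6 -> lands@17:R; in-air after throw: [b1@12:L b2@13:R b3@14:L b4@15:R b5@16:L b6@17:R]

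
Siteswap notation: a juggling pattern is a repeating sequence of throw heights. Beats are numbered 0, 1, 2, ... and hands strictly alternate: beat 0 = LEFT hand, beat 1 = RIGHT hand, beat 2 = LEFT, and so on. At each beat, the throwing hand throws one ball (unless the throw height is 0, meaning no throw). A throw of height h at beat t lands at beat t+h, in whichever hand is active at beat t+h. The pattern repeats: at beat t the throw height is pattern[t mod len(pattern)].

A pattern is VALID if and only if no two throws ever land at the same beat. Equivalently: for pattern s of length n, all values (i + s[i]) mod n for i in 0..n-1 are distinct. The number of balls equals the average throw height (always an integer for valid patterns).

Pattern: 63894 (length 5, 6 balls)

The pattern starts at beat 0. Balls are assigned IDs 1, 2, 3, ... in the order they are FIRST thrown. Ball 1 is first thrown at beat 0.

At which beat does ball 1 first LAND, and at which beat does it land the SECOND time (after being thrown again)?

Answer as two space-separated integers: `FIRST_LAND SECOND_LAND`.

Beat 0 (L): throw ball1 h=6 -> lands@6:L; in-air after throw: [b1@6:L]
Beat 1 (R): throw ball2 h=3 -> lands@4:L; in-air after throw: [b2@4:L b1@6:L]
Beat 2 (L): throw ball3 h=8 -> lands@10:L; in-air after throw: [b2@4:L b1@6:L b3@10:L]
Beat 3 (R): throw ball4 h=9 -> lands@12:L; in-air after throw: [b2@4:L b1@6:L b3@10:L b4@12:L]
Beat 4 (L): throw ball2 h=4 -> lands@8:L; in-air after throw: [b1@6:L b2@8:L b3@10:L b4@12:L]
Beat 5 (R): throw ball5 h=6 -> lands@11:R; in-air after throw: [b1@6:L b2@8:L b3@10:L b5@11:R b4@12:L]
Beat 6 (L): throw ball1 h=3 -> lands@9:R; in-air after throw: [b2@8:L b1@9:R b3@10:L b5@11:R b4@12:L]
Beat 7 (R): throw ball6 h=8 -> lands@15:R; in-air after throw: [b2@8:L b1@9:R b3@10:L b5@11:R b4@12:L b6@15:R]
Beat 8 (L): throw ball2 h=9 -> lands@17:R; in-air after throw: [b1@9:R b3@10:L b5@11:R b4@12:L b6@15:R b2@17:R]
Beat 9 (R): throw ball1 h=4 -> lands@13:R; in-air after throw: [b3@10:L b5@11:R b4@12:L b1@13:R b6@15:R b2@17:R]
Ball 1: thrown@0 h=6 -> first land @6; rethrown@6 h=3 -> second land @9

Answer: 6 9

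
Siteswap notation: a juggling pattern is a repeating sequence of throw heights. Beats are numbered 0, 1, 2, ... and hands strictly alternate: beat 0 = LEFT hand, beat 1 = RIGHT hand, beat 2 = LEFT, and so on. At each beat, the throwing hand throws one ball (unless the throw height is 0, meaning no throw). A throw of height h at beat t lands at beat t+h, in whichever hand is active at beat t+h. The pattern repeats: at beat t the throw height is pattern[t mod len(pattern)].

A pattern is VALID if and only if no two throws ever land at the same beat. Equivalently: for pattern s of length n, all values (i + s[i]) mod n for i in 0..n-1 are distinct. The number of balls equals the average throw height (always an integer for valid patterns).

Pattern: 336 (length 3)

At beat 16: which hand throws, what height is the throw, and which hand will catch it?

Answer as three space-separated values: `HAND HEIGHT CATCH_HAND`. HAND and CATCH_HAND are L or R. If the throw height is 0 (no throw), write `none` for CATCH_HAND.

Answer: L 3 R

Derivation:
Beat 16: 16 mod 2 = 0, so hand = L
Throw height = pattern[16 mod 3] = pattern[1] = 3
Lands at beat 16+3=19, 19 mod 2 = 1, so catch hand = R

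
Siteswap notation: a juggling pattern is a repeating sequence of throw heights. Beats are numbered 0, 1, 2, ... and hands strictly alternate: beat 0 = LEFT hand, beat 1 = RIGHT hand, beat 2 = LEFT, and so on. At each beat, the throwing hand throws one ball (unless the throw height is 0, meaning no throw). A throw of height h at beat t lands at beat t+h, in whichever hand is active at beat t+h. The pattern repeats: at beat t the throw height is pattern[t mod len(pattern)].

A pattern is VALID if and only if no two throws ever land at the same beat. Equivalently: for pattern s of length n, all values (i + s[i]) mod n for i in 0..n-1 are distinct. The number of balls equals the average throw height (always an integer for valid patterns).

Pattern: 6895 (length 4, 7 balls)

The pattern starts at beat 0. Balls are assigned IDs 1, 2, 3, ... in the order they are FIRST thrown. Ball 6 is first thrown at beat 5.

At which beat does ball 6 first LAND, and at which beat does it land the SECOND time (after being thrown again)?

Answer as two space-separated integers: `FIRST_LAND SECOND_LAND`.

Beat 0 (L): throw ball1 h=6 -> lands@6:L; in-air after throw: [b1@6:L]
Beat 1 (R): throw ball2 h=8 -> lands@9:R; in-air after throw: [b1@6:L b2@9:R]
Beat 2 (L): throw ball3 h=9 -> lands@11:R; in-air after throw: [b1@6:L b2@9:R b3@11:R]
Beat 3 (R): throw ball4 h=5 -> lands@8:L; in-air after throw: [b1@6:L b4@8:L b2@9:R b3@11:R]
Beat 4 (L): throw ball5 h=6 -> lands@10:L; in-air after throw: [b1@6:L b4@8:L b2@9:R b5@10:L b3@11:R]
Beat 5 (R): throw ball6 h=8 -> lands@13:R; in-air after throw: [b1@6:L b4@8:L b2@9:R b5@10:L b3@11:R b6@13:R]
Beat 6 (L): throw ball1 h=9 -> lands@15:R; in-air after throw: [b4@8:L b2@9:R b5@10:L b3@11:R b6@13:R b1@15:R]
Beat 7 (R): throw ball7 h=5 -> lands@12:L; in-air after throw: [b4@8:L b2@9:R b5@10:L b3@11:R b7@12:L b6@13:R b1@15:R]
Beat 8 (L): throw ball4 h=6 -> lands@14:L; in-air after throw: [b2@9:R b5@10:L b3@11:R b7@12:L b6@13:R b4@14:L b1@15:R]
Beat 9 (R): throw ball2 h=8 -> lands@17:R; in-air after throw: [b5@10:L b3@11:R b7@12:L b6@13:R b4@14:L b1@15:R b2@17:R]
Beat 10 (L): throw ball5 h=9 -> lands@19:R; in-air after throw: [b3@11:R b7@12:L b6@13:R b4@14:L b1@15:R b2@17:R b5@19:R]
Beat 11 (R): throw ball3 h=5 -> lands@16:L; in-air after throw: [b7@12:L b6@13:R b4@14:L b1@15:R b3@16:L b2@17:R b5@19:R]
Beat 12 (L): throw ball7 h=6 -> lands@18:L; in-air after throw: [b6@13:R b4@14:L b1@15:R b3@16:L b2@17:R b7@18:L b5@19:R]
Beat 13 (R): throw ball6 h=8 -> lands@21:R; in-air after throw: [b4@14:L b1@15:R b3@16:L b2@17:R b7@18:L b5@19:R b6@21:R]
Beat 14 (L): throw ball4 h=9 -> lands@23:R; in-air after throw: [b1@15:R b3@16:L b2@17:R b7@18:L b5@19:R b6@21:R b4@23:R]
Ball 6: thrown@5 h=8 -> first land @13; rethrown@13 h=8 -> second land @21

Answer: 13 21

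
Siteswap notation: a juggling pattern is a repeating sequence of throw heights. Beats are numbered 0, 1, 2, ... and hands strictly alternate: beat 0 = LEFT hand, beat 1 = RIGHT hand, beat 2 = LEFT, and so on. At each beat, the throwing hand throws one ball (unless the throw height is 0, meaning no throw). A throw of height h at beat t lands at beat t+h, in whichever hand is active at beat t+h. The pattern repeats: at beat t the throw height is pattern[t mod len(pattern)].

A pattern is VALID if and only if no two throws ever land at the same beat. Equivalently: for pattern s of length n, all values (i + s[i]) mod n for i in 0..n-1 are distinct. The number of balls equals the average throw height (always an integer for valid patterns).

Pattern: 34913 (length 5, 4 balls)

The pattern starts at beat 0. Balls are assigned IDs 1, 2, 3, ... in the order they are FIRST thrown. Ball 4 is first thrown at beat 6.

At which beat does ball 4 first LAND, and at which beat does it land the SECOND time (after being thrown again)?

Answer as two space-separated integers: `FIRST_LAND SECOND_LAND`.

Beat 0 (L): throw ball1 h=3 -> lands@3:R; in-air after throw: [b1@3:R]
Beat 1 (R): throw ball2 h=4 -> lands@5:R; in-air after throw: [b1@3:R b2@5:R]
Beat 2 (L): throw ball3 h=9 -> lands@11:R; in-air after throw: [b1@3:R b2@5:R b3@11:R]
Beat 3 (R): throw ball1 h=1 -> lands@4:L; in-air after throw: [b1@4:L b2@5:R b3@11:R]
Beat 4 (L): throw ball1 h=3 -> lands@7:R; in-air after throw: [b2@5:R b1@7:R b3@11:R]
Beat 5 (R): throw ball2 h=3 -> lands@8:L; in-air after throw: [b1@7:R b2@8:L b3@11:R]
Beat 6 (L): throw ball4 h=4 -> lands@10:L; in-air after throw: [b1@7:R b2@8:L b4@10:L b3@11:R]
Beat 7 (R): throw ball1 h=9 -> lands@16:L; in-air after throw: [b2@8:L b4@10:L b3@11:R b1@16:L]
Beat 8 (L): throw ball2 h=1 -> lands@9:R; in-air after throw: [b2@9:R b4@10:L b3@11:R b1@16:L]
Beat 9 (R): throw ball2 h=3 -> lands@12:L; in-air after throw: [b4@10:L b3@11:R b2@12:L b1@16:L]
Beat 10 (L): throw ball4 h=3 -> lands@13:R; in-air after throw: [b3@11:R b2@12:L b4@13:R b1@16:L]
Beat 11 (R): throw ball3 h=4 -> lands@15:R; in-air after throw: [b2@12:L b4@13:R b3@15:R b1@16:L]
Beat 12 (L): throw ball2 h=9 -> lands@21:R; in-air after throw: [b4@13:R b3@15:R b1@16:L b2@21:R]
Beat 13 (R): throw ball4 h=1 -> lands@14:L; in-air after throw: [b4@14:L b3@15:R b1@16:L b2@21:R]
Ball 4: thrown@6 h=4 -> first land @10; rethrown@10 h=3 -> second land @13

Answer: 10 13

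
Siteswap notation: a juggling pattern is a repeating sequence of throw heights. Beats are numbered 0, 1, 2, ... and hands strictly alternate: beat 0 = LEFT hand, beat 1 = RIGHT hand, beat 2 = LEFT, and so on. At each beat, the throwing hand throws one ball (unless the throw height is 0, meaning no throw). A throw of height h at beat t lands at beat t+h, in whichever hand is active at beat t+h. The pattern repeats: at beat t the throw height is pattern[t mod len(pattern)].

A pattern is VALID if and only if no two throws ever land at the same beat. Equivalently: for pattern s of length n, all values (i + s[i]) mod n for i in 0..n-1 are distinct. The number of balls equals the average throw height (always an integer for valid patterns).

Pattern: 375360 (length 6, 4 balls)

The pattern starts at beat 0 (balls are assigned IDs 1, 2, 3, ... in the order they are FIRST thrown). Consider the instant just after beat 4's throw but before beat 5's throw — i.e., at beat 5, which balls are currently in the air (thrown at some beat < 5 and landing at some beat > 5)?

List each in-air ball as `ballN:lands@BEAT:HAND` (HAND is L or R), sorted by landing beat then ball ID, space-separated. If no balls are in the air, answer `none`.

Answer: ball1:lands@6:L ball3:lands@7:R ball2:lands@8:L ball4:lands@10:L

Derivation:
Beat 0 (L): throw ball1 h=3 -> lands@3:R; in-air after throw: [b1@3:R]
Beat 1 (R): throw ball2 h=7 -> lands@8:L; in-air after throw: [b1@3:R b2@8:L]
Beat 2 (L): throw ball3 h=5 -> lands@7:R; in-air after throw: [b1@3:R b3@7:R b2@8:L]
Beat 3 (R): throw ball1 h=3 -> lands@6:L; in-air after throw: [b1@6:L b3@7:R b2@8:L]
Beat 4 (L): throw ball4 h=6 -> lands@10:L; in-air after throw: [b1@6:L b3@7:R b2@8:L b4@10:L]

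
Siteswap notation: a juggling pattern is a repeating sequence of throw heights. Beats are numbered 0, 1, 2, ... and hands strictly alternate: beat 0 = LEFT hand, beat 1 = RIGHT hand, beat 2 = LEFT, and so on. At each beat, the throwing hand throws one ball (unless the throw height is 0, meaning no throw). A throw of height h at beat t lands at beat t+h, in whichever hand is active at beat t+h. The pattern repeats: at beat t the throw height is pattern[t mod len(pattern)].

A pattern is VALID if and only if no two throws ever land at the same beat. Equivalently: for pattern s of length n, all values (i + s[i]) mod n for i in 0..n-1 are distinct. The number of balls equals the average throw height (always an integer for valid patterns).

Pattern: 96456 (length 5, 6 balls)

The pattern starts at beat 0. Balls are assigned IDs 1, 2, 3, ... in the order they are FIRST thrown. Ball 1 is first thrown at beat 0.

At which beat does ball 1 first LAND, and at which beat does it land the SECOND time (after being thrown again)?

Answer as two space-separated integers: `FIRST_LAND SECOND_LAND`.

Answer: 9 15

Derivation:
Beat 0 (L): throw ball1 h=9 -> lands@9:R; in-air after throw: [b1@9:R]
Beat 1 (R): throw ball2 h=6 -> lands@7:R; in-air after throw: [b2@7:R b1@9:R]
Beat 2 (L): throw ball3 h=4 -> lands@6:L; in-air after throw: [b3@6:L b2@7:R b1@9:R]
Beat 3 (R): throw ball4 h=5 -> lands@8:L; in-air after throw: [b3@6:L b2@7:R b4@8:L b1@9:R]
Beat 4 (L): throw ball5 h=6 -> lands@10:L; in-air after throw: [b3@6:L b2@7:R b4@8:L b1@9:R b5@10:L]
Beat 5 (R): throw ball6 h=9 -> lands@14:L; in-air after throw: [b3@6:L b2@7:R b4@8:L b1@9:R b5@10:L b6@14:L]
Beat 6 (L): throw ball3 h=6 -> lands@12:L; in-air after throw: [b2@7:R b4@8:L b1@9:R b5@10:L b3@12:L b6@14:L]
Beat 7 (R): throw ball2 h=4 -> lands@11:R; in-air after throw: [b4@8:L b1@9:R b5@10:L b2@11:R b3@12:L b6@14:L]
Beat 8 (L): throw ball4 h=5 -> lands@13:R; in-air after throw: [b1@9:R b5@10:L b2@11:R b3@12:L b4@13:R b6@14:L]
Beat 9 (R): throw ball1 h=6 -> lands@15:R; in-air after throw: [b5@10:L b2@11:R b3@12:L b4@13:R b6@14:L b1@15:R]
Beat 10 (L): throw ball5 h=9 -> lands@19:R; in-air after throw: [b2@11:R b3@12:L b4@13:R b6@14:L b1@15:R b5@19:R]
Beat 11 (R): throw ball2 h=6 -> lands@17:R; in-air after throw: [b3@12:L b4@13:R b6@14:L b1@15:R b2@17:R b5@19:R]
Beat 12 (L): throw ball3 h=4 -> lands@16:L; in-air after throw: [b4@13:R b6@14:L b1@15:R b3@16:L b2@17:R b5@19:R]
Beat 13 (R): throw ball4 h=5 -> lands@18:L; in-air after throw: [b6@14:L b1@15:R b3@16:L b2@17:R b4@18:L b5@19:R]
Beat 14 (L): throw ball6 h=6 -> lands@20:L; in-air after throw: [b1@15:R b3@16:L b2@17:R b4@18:L b5@19:R b6@20:L]
Beat 15 (R): throw ball1 h=9 -> lands@24:L; in-air after throw: [b3@16:L b2@17:R b4@18:L b5@19:R b6@20:L b1@24:L]
Ball 1: thrown@0 h=9 -> first land @9; rethrown@9 h=6 -> second land @15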